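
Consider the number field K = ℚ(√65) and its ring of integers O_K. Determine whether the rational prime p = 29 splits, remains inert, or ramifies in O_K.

d = 65 ≡ 1 (mod 4), so O_K = ℤ[(1+√65)/2] and disc(K) = d = 65.
Since gcd(29, 65) = 1 the prime 29 does not ramify.
Euler's criterion: 65^14 mod 29 = 1. Thus (65|29) = 1.
Legendre symbol 1 ⇒ 29 is split.

p splits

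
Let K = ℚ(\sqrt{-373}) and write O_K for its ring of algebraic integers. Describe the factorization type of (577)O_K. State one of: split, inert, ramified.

-373 mod 4 = 3, hence disc K = 4·(-373) = -1492 and O_K = ℤ[√-373].
Since gcd(577, -1492) = 1 the prime 577 does not ramify.
Legendre symbol by Euler's criterion: (-373/577) ≡ (-373)^288 ≡ 1 (mod 577), i.e. (-373/577) = 1.
d is a quadratic residue mod p, hence 577 splits in O_K.

p splits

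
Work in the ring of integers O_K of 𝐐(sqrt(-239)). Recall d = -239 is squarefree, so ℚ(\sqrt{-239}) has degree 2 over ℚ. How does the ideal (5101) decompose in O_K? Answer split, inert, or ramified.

-239 mod 4 = 1, hence disc K = -239 and O_K = ℤ[(1+√-239)/2].
Since gcd(5101, -239) = 1 the prime 5101 does not ramify.
(-239/5101) = 4862^2550 mod 5101 = 5100, giving Legendre symbol -1.
Legendre symbol -1 ⇒ 5101 is inert.

p is inert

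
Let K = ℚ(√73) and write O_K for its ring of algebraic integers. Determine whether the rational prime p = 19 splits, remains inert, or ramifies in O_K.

19 splits in O_K

Since 73 ≡ 1 mod 4, the ring of integers is ℤ[(1+√73)/2] with discriminant 73.
disc(K) = 73 is not divisible by 19; 19 is unramified.
Legendre symbol by Euler's criterion: (73/19) ≡ 73^9 ≡ 1 (mod 19), i.e. (73/19) = 1.
(73/19) = 1, so 19 splits.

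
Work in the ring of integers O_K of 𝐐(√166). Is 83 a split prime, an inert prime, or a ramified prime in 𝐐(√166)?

ramified — (83) = 𝔭²

Since 166 ≢ 1 mod 4, the ring of integers is ℤ[√166] with discriminant 4·166 = 664.
Ramification test: 83 | 664. The prime 83 ramifies in K.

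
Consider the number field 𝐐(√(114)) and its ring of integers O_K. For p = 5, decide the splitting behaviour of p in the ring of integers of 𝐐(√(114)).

d = 114 ≡ 2 (mod 4), so O_K = ℤ[√114] and disc(K) = 4d = 456.
Since gcd(5, 456) = 1 the prime 5 does not ramify.
Euler's criterion: 114^2 mod 5 = 1. Thus (114|5) = 1.
Legendre symbol 1 ⇒ 5 is split.

p splits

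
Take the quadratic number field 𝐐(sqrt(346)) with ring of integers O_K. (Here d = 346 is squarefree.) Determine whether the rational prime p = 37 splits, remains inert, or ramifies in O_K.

37 remains inert

Since 346 ≢ 1 mod 4, the ring of integers is ℤ[√346] with discriminant 4·346 = 1384.
Since gcd(37, 1384) = 1 the prime 37 does not ramify.
Compute (346/37) via Euler: 13^((37-1)/2) mod 37 = 36, so (346/37) = -1.
d is a non-residue mod p, hence 37 remains inert in O_K.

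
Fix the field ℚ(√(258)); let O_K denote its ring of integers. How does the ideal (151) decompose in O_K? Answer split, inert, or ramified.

inert — (151) stays prime in O_K

d = 258 ≡ 2 (mod 4), so O_K = ℤ[√258] and disc(K) = 4d = 1032.
Since gcd(151, 1032) = 1 the prime 151 does not ramify.
Compute (258/151) via Euler: 107^((151-1)/2) mod 151 = 150, so (258/151) = -1.
Legendre symbol -1 ⇒ 151 is inert.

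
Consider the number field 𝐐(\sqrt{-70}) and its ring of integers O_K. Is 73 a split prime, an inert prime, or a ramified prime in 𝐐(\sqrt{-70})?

splits completely

Since -70 ≢ 1 mod 4, the ring of integers is ℤ[√-70] with discriminant 4·(-70) = -280.
disc(K) = -280 is not divisible by 73; 73 is unramified.
(-70/73) = 3^36 mod 73 = 1, giving Legendre symbol 1.
(-70/73) = 1, so 73 splits.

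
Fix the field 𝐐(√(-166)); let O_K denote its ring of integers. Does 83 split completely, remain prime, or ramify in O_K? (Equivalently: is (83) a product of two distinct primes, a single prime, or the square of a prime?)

-166 mod 4 = 2, hence disc K = 4·(-166) = -664 and O_K = ℤ[√-166].
83 divides disc(K) = -664, so 83 ramifies.

83 is ramified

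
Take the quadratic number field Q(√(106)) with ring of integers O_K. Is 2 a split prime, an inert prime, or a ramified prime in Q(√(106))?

106 mod 4 = 2, hence disc K = 4·106 = 424 and O_K = ℤ[√106].
disc(K) = 424 = 2·212, so p = 2 is ramified.

ramifies in O_K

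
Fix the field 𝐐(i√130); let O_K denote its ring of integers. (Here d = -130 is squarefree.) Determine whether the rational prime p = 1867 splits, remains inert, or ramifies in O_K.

-130 mod 4 = 2, hence disc K = 4·(-130) = -520 and O_K = ℤ[√-130].
Since gcd(1867, -520) = 1 the prime 1867 does not ramify.
Legendre symbol by Euler's criterion: (-130/1867) ≡ (-130)^933 ≡ 1 (mod 1867), i.e. (-130/1867) = 1.
Legendre symbol 1 ⇒ 1867 is split.

splits completely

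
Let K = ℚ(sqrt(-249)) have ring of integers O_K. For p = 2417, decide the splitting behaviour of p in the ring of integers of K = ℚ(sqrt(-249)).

2417 remains inert

Since -249 ≢ 1 mod 4, the ring of integers is ℤ[√-249] with discriminant 4·(-249) = -996.
2417 ∤ -996, so 2417 is unramified.
Compute (-249/2417) via Euler: 2168^((2417-1)/2) mod 2417 = 2416, so (-249/2417) = -1.
Legendre symbol -1 ⇒ 2417 is inert.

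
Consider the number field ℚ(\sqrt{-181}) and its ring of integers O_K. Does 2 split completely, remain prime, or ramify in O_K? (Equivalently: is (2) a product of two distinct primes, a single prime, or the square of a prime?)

p ramifies

-181 mod 4 = 3, hence disc K = 4·(-181) = -724 and O_K = ℤ[√-181].
disc(K) = -724 = 2·(-362), so p = 2 is ramified.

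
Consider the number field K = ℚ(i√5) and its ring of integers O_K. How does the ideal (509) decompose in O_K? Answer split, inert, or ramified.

splits completely

Since -5 ≢ 1 mod 4, the ring of integers is ℤ[√-5] with discriminant 4·(-5) = -20.
509 ∤ -20, so 509 is unramified.
Legendre symbol by Euler's criterion: (-5/509) ≡ (-5)^254 ≡ 1 (mod 509), i.e. (-5/509) = 1.
Legendre symbol 1 ⇒ 509 is split.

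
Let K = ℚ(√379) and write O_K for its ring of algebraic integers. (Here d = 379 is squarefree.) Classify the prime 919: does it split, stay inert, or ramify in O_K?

Since 379 ≢ 1 mod 4, the ring of integers is ℤ[√379] with discriminant 4·379 = 1516.
disc(K) = 1516 is not divisible by 919; 919 is unramified.
Compute (379/919) via Euler: 379^((919-1)/2) mod 919 = 1, so (379/919) = 1.
(379/919) = 1, so 919 splits.

919 splits in O_K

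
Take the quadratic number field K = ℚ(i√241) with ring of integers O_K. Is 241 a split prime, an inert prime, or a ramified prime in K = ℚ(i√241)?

Since -241 ≢ 1 mod 4, the ring of integers is ℤ[√-241] with discriminant 4·(-241) = -964.
Ramification test: 241 | -964. The prime 241 ramifies in K.

p ramifies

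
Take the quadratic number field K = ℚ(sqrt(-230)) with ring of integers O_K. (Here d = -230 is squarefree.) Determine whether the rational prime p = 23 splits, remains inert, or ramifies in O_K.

Since -230 ≢ 1 mod 4, the ring of integers is ℤ[√-230] with discriminant 4·(-230) = -920.
23 divides disc(K) = -920, so 23 ramifies.

p ramifies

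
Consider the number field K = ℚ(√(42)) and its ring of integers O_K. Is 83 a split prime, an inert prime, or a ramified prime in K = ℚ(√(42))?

Since 42 ≢ 1 mod 4, the ring of integers is ℤ[√42] with discriminant 4·42 = 168.
disc(K) = 168 is not divisible by 83; 83 is unramified.
Compute (42/83) via Euler: 42^((83-1)/2) mod 83 = 82, so (42/83) = -1.
Legendre symbol -1 ⇒ 83 is inert.

83 remains inert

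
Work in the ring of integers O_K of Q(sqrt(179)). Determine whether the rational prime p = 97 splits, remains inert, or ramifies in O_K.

Since 179 ≢ 1 mod 4, the ring of integers is ℤ[√179] with discriminant 4·179 = 716.
disc(K) = 716 is not divisible by 97; 97 is unramified.
Euler's criterion: 179^48 mod 97 = 96. Thus (179|97) = -1.
(179/97) = -1, so 97 is inert.

inert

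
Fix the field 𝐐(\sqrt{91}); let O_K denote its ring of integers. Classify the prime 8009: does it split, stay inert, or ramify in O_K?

splits completely

d = 91 ≡ 3 (mod 4), so O_K = ℤ[√91] and disc(K) = 4d = 364.
Since gcd(8009, 364) = 1 the prime 8009 does not ramify.
(91/8009) = 91^4004 mod 8009 = 1, giving Legendre symbol 1.
Legendre symbol 1 ⇒ 8009 is split.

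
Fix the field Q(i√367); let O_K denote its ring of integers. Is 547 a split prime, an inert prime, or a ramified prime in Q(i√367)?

inert — (547) stays prime in O_K

-367 mod 4 = 1, hence disc K = -367 and O_K = ℤ[(1+√-367)/2].
disc(K) = -367 is not divisible by 547; 547 is unramified.
Compute (-367/547) via Euler: 180^((547-1)/2) mod 547 = 546, so (-367/547) = -1.
Legendre symbol -1 ⇒ 547 is inert.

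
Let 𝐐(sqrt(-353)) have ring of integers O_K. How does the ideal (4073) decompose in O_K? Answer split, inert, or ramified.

-353 mod 4 = 3, hence disc K = 4·(-353) = -1412 and O_K = ℤ[√-353].
disc(K) = -1412 is not divisible by 4073; 4073 is unramified.
(-353/4073) = 3720^2036 mod 4073 = 4072, giving Legendre symbol -1.
d is a non-residue mod p, hence 4073 remains inert in O_K.

4073 remains inert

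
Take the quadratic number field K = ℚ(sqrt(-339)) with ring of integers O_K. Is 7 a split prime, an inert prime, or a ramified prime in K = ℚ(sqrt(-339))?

d = -339 ≡ 1 (mod 4), so O_K = ℤ[(1+√-339)/2] and disc(K) = d = -339.
7 ∤ -339, so 7 is unramified.
Euler's criterion: (-339)^3 mod 7 = 1. Thus (-339|7) = 1.
Legendre symbol 1 ⇒ 7 is split.

7 splits in O_K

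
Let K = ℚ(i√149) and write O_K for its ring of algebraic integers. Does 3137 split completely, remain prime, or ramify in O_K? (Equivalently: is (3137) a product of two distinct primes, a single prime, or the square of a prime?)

Since -149 ≢ 1 mod 4, the ring of integers is ℤ[√-149] with discriminant 4·(-149) = -596.
Since gcd(3137, -596) = 1 the prime 3137 does not ramify.
Euler's criterion: (-149)^1568 mod 3137 = 3136. Thus (-149|3137) = -1.
d is a non-residue mod p, hence 3137 remains inert in O_K.

3137 remains inert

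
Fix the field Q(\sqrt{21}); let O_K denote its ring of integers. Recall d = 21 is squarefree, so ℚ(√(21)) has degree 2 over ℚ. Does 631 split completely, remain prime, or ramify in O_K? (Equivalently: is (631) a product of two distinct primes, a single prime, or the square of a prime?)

split

21 mod 4 = 1, hence disc K = 21 and O_K = ℤ[(1+√21)/2].
Since gcd(631, 21) = 1 the prime 631 does not ramify.
Euler's criterion: 21^315 mod 631 = 1. Thus (21|631) = 1.
(21/631) = 1, so 631 splits.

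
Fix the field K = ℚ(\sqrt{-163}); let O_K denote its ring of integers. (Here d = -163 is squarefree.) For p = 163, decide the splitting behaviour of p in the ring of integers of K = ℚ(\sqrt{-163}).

Since -163 ≡ 1 mod 4, the ring of integers is ℤ[(1+√-163)/2] with discriminant -163.
Ramification test: 163 | -163. The prime 163 ramifies in K.

163 is ramified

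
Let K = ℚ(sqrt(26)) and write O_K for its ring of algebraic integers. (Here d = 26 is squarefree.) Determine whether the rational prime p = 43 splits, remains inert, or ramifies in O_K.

43 remains inert

Since 26 ≢ 1 mod 4, the ring of integers is ℤ[√26] with discriminant 4·26 = 104.
Since gcd(43, 104) = 1 the prime 43 does not ramify.
Euler's criterion: 26^21 mod 43 = 42. Thus (26|43) = -1.
d is a non-residue mod p, hence 43 remains inert in O_K.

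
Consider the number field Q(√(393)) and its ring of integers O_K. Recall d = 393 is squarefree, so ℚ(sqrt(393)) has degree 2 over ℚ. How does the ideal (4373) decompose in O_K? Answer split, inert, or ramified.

Since 393 ≡ 1 mod 4, the ring of integers is ℤ[(1+√393)/2] with discriminant 393.
4373 ∤ 393, so 4373 is unramified.
Compute (393/4373) via Euler: 393^((4373-1)/2) mod 4373 = 1, so (393/4373) = 1.
d is a quadratic residue mod p, hence 4373 splits in O_K.

split — (4373) = 𝔭₁𝔭₂ with 𝔭₁ ≠ 𝔭₂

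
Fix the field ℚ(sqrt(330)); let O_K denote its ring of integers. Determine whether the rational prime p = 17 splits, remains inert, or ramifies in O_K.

inert

Since 330 ≢ 1 mod 4, the ring of integers is ℤ[√330] with discriminant 4·330 = 1320.
Since gcd(17, 1320) = 1 the prime 17 does not ramify.
Legendre symbol by Euler's criterion: (330/17) ≡ 330^8 ≡ 16 (mod 17), i.e. (330/17) = -1.
d is a non-residue mod p, hence 17 remains inert in O_K.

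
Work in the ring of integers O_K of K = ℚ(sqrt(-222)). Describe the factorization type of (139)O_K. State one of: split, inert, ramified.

inert

-222 mod 4 = 2, hence disc K = 4·(-222) = -888 and O_K = ℤ[√-222].
disc(K) = -888 is not divisible by 139; 139 is unramified.
(-222/139) = 56^69 mod 139 = 138, giving Legendre symbol -1.
d is a non-residue mod p, hence 139 remains inert in O_K.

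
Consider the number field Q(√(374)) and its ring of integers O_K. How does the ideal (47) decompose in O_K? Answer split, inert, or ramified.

inert

d = 374 ≡ 2 (mod 4), so O_K = ℤ[√374] and disc(K) = 4d = 1496.
47 ∤ 1496, so 47 is unramified.
Legendre symbol by Euler's criterion: (374/47) ≡ 374^23 ≡ 46 (mod 47), i.e. (374/47) = -1.
(374/47) = -1, so 47 is inert.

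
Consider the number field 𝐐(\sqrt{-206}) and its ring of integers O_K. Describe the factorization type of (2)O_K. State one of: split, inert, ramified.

p ramifies

d = -206 ≡ 2 (mod 4), so O_K = ℤ[√-206] and disc(K) = 4d = -824.
disc(K) = -824 = 2·(-412), so p = 2 is ramified.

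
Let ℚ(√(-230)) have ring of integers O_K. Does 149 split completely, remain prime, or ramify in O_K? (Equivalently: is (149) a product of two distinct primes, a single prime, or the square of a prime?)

splits completely

d = -230 ≡ 2 (mod 4), so O_K = ℤ[√-230] and disc(K) = 4d = -920.
149 ∤ -920, so 149 is unramified.
Euler's criterion: (-230)^74 mod 149 = 1. Thus (-230|149) = 1.
(-230/149) = 1, so 149 splits.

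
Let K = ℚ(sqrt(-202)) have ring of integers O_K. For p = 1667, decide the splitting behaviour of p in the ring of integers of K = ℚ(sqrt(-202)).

d = -202 ≡ 2 (mod 4), so O_K = ℤ[√-202] and disc(K) = 4d = -808.
1667 ∤ -808, so 1667 is unramified.
(-202/1667) = 1465^833 mod 1667 = 1666, giving Legendre symbol -1.
d is a non-residue mod p, hence 1667 remains inert in O_K.

p is inert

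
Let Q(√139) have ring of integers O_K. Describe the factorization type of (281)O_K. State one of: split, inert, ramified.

remains prime (inert)

Since 139 ≢ 1 mod 4, the ring of integers is ℤ[√139] with discriminant 4·139 = 556.
disc(K) = 556 is not divisible by 281; 281 is unramified.
Legendre symbol by Euler's criterion: (139/281) ≡ 139^140 ≡ 280 (mod 281), i.e. (139/281) = -1.
(139/281) = -1, so 281 is inert.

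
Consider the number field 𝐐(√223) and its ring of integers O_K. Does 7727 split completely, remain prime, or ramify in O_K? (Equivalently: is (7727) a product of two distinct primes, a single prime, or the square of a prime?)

Since 223 ≢ 1 mod 4, the ring of integers is ℤ[√223] with discriminant 4·223 = 892.
disc(K) = 892 is not divisible by 7727; 7727 is unramified.
Euler's criterion: 223^3863 mod 7727 = 1. Thus (223|7727) = 1.
Legendre symbol 1 ⇒ 7727 is split.

p splits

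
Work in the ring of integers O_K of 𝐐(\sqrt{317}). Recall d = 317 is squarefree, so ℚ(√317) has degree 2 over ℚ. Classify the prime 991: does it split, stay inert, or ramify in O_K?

317 mod 4 = 1, hence disc K = 317 and O_K = ℤ[(1+√317)/2].
991 ∤ 317, so 991 is unramified.
Compute (317/991) via Euler: 317^((991-1)/2) mod 991 = 1, so (317/991) = 1.
(317/991) = 1, so 991 splits.

splits completely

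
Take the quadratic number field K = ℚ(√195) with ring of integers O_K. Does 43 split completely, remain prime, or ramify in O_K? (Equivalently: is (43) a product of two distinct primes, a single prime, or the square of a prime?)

195 mod 4 = 3, hence disc K = 4·195 = 780 and O_K = ℤ[√195].
disc(K) = 780 is not divisible by 43; 43 is unramified.
(195/43) = 23^21 mod 43 = 1, giving Legendre symbol 1.
Legendre symbol 1 ⇒ 43 is split.

split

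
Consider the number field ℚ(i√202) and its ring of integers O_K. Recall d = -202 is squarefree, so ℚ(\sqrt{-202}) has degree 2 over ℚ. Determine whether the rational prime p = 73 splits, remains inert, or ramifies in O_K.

d = -202 ≡ 2 (mod 4), so O_K = ℤ[√-202] and disc(K) = 4d = -808.
73 ∤ -808, so 73 is unramified.
Euler's criterion: (-202)^36 mod 73 = 72. Thus (-202|73) = -1.
Legendre symbol -1 ⇒ 73 is inert.

remains prime (inert)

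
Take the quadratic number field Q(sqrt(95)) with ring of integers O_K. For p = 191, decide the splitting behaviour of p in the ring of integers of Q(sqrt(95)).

remains prime (inert)

d = 95 ≡ 3 (mod 4), so O_K = ℤ[√95] and disc(K) = 4d = 380.
disc(K) = 380 is not divisible by 191; 191 is unramified.
Compute (95/191) via Euler: 95^((191-1)/2) mod 191 = 190, so (95/191) = -1.
Legendre symbol -1 ⇒ 191 is inert.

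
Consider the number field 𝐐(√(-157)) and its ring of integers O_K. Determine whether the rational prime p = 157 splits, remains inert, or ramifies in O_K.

ramified

Since -157 ≢ 1 mod 4, the ring of integers is ℤ[√-157] with discriminant 4·(-157) = -628.
Ramification test: 157 | -628. The prime 157 ramifies in K.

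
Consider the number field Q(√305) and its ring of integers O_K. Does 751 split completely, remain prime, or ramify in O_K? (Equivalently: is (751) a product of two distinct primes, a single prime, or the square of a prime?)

d = 305 ≡ 1 (mod 4), so O_K = ℤ[(1+√305)/2] and disc(K) = d = 305.
751 ∤ 305, so 751 is unramified.
(305/751) = 305^375 mod 751 = 1, giving Legendre symbol 1.
d is a quadratic residue mod p, hence 751 splits in O_K.

splits completely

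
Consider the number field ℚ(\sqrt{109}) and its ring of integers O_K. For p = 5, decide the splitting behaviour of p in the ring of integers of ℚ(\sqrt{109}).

split

Since 109 ≡ 1 mod 4, the ring of integers is ℤ[(1+√109)/2] with discriminant 109.
5 ∤ 109, so 5 is unramified.
Euler's criterion: 109^2 mod 5 = 1. Thus (109|5) = 1.
d is a quadratic residue mod p, hence 5 splits in O_K.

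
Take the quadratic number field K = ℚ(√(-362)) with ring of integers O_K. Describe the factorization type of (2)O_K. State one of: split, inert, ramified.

-362 mod 4 = 2, hence disc K = 4·(-362) = -1448 and O_K = ℤ[√-362].
disc(K) = -1448 = 2·(-724), so p = 2 is ramified.

p ramifies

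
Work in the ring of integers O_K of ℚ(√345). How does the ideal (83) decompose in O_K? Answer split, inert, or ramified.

83 remains inert

Since 345 ≡ 1 mod 4, the ring of integers is ℤ[(1+√345)/2] with discriminant 345.
Since gcd(83, 345) = 1 the prime 83 does not ramify.
Euler's criterion: 345^41 mod 83 = 82. Thus (345|83) = -1.
Legendre symbol -1 ⇒ 83 is inert.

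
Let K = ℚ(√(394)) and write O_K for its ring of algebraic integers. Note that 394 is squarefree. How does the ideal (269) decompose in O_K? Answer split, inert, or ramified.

269 splits in O_K

Since 394 ≢ 1 mod 4, the ring of integers is ℤ[√394] with discriminant 4·394 = 1576.
disc(K) = 1576 is not divisible by 269; 269 is unramified.
(394/269) = 125^134 mod 269 = 1, giving Legendre symbol 1.
d is a quadratic residue mod p, hence 269 splits in O_K.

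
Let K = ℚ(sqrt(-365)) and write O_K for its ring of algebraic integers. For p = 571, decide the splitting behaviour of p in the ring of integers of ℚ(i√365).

split

-365 mod 4 = 3, hence disc K = 4·(-365) = -1460 and O_K = ℤ[√-365].
Since gcd(571, -1460) = 1 the prime 571 does not ramify.
Legendre symbol by Euler's criterion: (-365/571) ≡ (-365)^285 ≡ 1 (mod 571), i.e. (-365/571) = 1.
d is a quadratic residue mod p, hence 571 splits in O_K.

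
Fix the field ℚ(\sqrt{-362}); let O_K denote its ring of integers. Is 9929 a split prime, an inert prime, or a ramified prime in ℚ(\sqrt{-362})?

inert — (9929) stays prime in O_K

-362 mod 4 = 2, hence disc K = 4·(-362) = -1448 and O_K = ℤ[√-362].
Since gcd(9929, -1448) = 1 the prime 9929 does not ramify.
(-362/9929) = 9567^4964 mod 9929 = 9928, giving Legendre symbol -1.
d is a non-residue mod p, hence 9929 remains inert in O_K.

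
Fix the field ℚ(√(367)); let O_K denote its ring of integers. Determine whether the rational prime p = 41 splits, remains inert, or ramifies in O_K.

p splits

d = 367 ≡ 3 (mod 4), so O_K = ℤ[√367] and disc(K) = 4d = 1468.
disc(K) = 1468 is not divisible by 41; 41 is unramified.
Compute (367/41) via Euler: 39^((41-1)/2) mod 41 = 1, so (367/41) = 1.
d is a quadratic residue mod p, hence 41 splits in O_K.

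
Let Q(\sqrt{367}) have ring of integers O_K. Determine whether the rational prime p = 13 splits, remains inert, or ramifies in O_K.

Since 367 ≢ 1 mod 4, the ring of integers is ℤ[√367] with discriminant 4·367 = 1468.
Since gcd(13, 1468) = 1 the prime 13 does not ramify.
Legendre symbol by Euler's criterion: (367/13) ≡ 367^6 ≡ 1 (mod 13), i.e. (367/13) = 1.
d is a quadratic residue mod p, hence 13 splits in O_K.

split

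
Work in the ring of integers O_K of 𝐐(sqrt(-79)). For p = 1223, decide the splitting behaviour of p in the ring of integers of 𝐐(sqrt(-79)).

1223 splits in O_K

d = -79 ≡ 1 (mod 4), so O_K = ℤ[(1+√-79)/2] and disc(K) = d = -79.
Since gcd(1223, -79) = 1 the prime 1223 does not ramify.
Legendre symbol by Euler's criterion: (-79/1223) ≡ (-79)^611 ≡ 1 (mod 1223), i.e. (-79/1223) = 1.
Legendre symbol 1 ⇒ 1223 is split.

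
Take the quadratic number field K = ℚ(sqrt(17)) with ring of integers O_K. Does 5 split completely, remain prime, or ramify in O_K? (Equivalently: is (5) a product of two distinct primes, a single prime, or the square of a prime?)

5 remains inert

d = 17 ≡ 1 (mod 4), so O_K = ℤ[(1+√17)/2] and disc(K) = d = 17.
Since gcd(5, 17) = 1 the prime 5 does not ramify.
Compute (17/5) via Euler: 2^((5-1)/2) mod 5 = 4, so (17/5) = -1.
(17/5) = -1, so 5 is inert.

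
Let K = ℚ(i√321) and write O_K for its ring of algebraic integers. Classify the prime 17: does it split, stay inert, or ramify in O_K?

splits completely

d = -321 ≡ 3 (mod 4), so O_K = ℤ[√-321] and disc(K) = 4d = -1284.
Since gcd(17, -1284) = 1 the prime 17 does not ramify.
Legendre symbol by Euler's criterion: (-321/17) ≡ (-321)^8 ≡ 1 (mod 17), i.e. (-321/17) = 1.
Legendre symbol 1 ⇒ 17 is split.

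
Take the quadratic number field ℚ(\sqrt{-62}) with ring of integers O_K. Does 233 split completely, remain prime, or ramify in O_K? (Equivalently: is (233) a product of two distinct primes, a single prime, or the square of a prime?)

d = -62 ≡ 2 (mod 4), so O_K = ℤ[√-62] and disc(K) = 4d = -248.
disc(K) = -248 is not divisible by 233; 233 is unramified.
Legendre symbol by Euler's criterion: (-62/233) ≡ (-62)^116 ≡ 1 (mod 233), i.e. (-62/233) = 1.
(-62/233) = 1, so 233 splits.

split — (233) = 𝔭₁𝔭₂ with 𝔭₁ ≠ 𝔭₂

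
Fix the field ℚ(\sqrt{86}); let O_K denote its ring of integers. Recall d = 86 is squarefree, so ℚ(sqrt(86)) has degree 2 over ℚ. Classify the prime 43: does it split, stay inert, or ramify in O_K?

Since 86 ≢ 1 mod 4, the ring of integers is ℤ[√86] with discriminant 4·86 = 344.
43 divides disc(K) = 344, so 43 ramifies.

43 is ramified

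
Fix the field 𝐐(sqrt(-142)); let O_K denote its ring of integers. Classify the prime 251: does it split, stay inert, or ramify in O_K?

remains prime (inert)

Since -142 ≢ 1 mod 4, the ring of integers is ℤ[√-142] with discriminant 4·(-142) = -568.
Since gcd(251, -568) = 1 the prime 251 does not ramify.
Compute (-142/251) via Euler: 109^((251-1)/2) mod 251 = 250, so (-142/251) = -1.
Legendre symbol -1 ⇒ 251 is inert.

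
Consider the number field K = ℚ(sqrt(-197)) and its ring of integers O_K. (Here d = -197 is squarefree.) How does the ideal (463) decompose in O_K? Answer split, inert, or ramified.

split — (463) = 𝔭₁𝔭₂ with 𝔭₁ ≠ 𝔭₂

Since -197 ≢ 1 mod 4, the ring of integers is ℤ[√-197] with discriminant 4·(-197) = -788.
Since gcd(463, -788) = 1 the prime 463 does not ramify.
(-197/463) = 266^231 mod 463 = 1, giving Legendre symbol 1.
(-197/463) = 1, so 463 splits.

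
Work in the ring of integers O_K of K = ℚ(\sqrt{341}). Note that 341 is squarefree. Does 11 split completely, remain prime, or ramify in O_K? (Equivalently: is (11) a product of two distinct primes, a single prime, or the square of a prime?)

11 is ramified

d = 341 ≡ 1 (mod 4), so O_K = ℤ[(1+√341)/2] and disc(K) = d = 341.
disc(K) = 341 = 11·31, so p = 11 is ramified.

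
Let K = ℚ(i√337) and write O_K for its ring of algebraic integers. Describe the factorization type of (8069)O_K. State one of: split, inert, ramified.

inert

Since -337 ≢ 1 mod 4, the ring of integers is ℤ[√-337] with discriminant 4·(-337) = -1348.
Since gcd(8069, -1348) = 1 the prime 8069 does not ramify.
(-337/8069) = 7732^4034 mod 8069 = 8068, giving Legendre symbol -1.
(-337/8069) = -1, so 8069 is inert.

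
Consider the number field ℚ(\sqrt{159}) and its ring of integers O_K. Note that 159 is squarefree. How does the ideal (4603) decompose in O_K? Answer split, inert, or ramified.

split — (4603) = 𝔭₁𝔭₂ with 𝔭₁ ≠ 𝔭₂

Since 159 ≢ 1 mod 4, the ring of integers is ℤ[√159] with discriminant 4·159 = 636.
4603 ∤ 636, so 4603 is unramified.
Legendre symbol by Euler's criterion: (159/4603) ≡ 159^2301 ≡ 1 (mod 4603), i.e. (159/4603) = 1.
(159/4603) = 1, so 4603 splits.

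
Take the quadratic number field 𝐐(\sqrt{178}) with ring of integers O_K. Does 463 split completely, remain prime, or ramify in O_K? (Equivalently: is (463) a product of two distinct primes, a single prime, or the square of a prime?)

Since 178 ≢ 1 mod 4, the ring of integers is ℤ[√178] with discriminant 4·178 = 712.
Since gcd(463, 712) = 1 the prime 463 does not ramify.
Euler's criterion: 178^231 mod 463 = 1. Thus (178|463) = 1.
Legendre symbol 1 ⇒ 463 is split.

split — (463) = 𝔭₁𝔭₂ with 𝔭₁ ≠ 𝔭₂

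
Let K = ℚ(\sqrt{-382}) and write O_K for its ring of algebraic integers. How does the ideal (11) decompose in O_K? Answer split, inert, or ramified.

splits completely

Since -382 ≢ 1 mod 4, the ring of integers is ℤ[√-382] with discriminant 4·(-382) = -1528.
disc(K) = -1528 is not divisible by 11; 11 is unramified.
(-382/11) = 3^5 mod 11 = 1, giving Legendre symbol 1.
d is a quadratic residue mod p, hence 11 splits in O_K.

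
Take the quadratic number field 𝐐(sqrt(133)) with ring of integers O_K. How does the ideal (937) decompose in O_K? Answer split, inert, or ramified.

133 mod 4 = 1, hence disc K = 133 and O_K = ℤ[(1+√133)/2].
disc(K) = 133 is not divisible by 937; 937 is unramified.
Legendre symbol by Euler's criterion: (133/937) ≡ 133^468 ≡ 936 (mod 937), i.e. (133/937) = -1.
Legendre symbol -1 ⇒ 937 is inert.

remains prime (inert)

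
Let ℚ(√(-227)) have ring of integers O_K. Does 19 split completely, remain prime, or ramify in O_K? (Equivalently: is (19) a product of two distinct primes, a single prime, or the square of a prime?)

split — (19) = 𝔭₁𝔭₂ with 𝔭₁ ≠ 𝔭₂

d = -227 ≡ 1 (mod 4), so O_K = ℤ[(1+√-227)/2] and disc(K) = d = -227.
Since gcd(19, -227) = 1 the prime 19 does not ramify.
Euler's criterion: (-227)^9 mod 19 = 1. Thus (-227|19) = 1.
Legendre symbol 1 ⇒ 19 is split.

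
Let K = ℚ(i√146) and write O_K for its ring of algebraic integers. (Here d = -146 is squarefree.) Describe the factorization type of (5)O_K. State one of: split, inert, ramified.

-146 mod 4 = 2, hence disc K = 4·(-146) = -584 and O_K = ℤ[√-146].
disc(K) = -584 is not divisible by 5; 5 is unramified.
Legendre symbol by Euler's criterion: (-146/5) ≡ (-146)^2 ≡ 1 (mod 5), i.e. (-146/5) = 1.
(-146/5) = 1, so 5 splits.

p splits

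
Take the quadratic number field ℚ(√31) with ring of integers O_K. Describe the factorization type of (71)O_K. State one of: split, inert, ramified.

31 mod 4 = 3, hence disc K = 4·31 = 124 and O_K = ℤ[√31].
71 ∤ 124, so 71 is unramified.
Euler's criterion: 31^35 mod 71 = 70. Thus (31|71) = -1.
(31/71) = -1, so 71 is inert.

inert — (71) stays prime in O_K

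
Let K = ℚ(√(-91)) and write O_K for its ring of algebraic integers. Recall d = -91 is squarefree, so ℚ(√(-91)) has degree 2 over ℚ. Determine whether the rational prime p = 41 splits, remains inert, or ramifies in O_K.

Since -91 ≡ 1 mod 4, the ring of integers is ℤ[(1+√-91)/2] with discriminant -91.
Since gcd(41, -91) = 1 the prime 41 does not ramify.
Compute (-91/41) via Euler: 32^((41-1)/2) mod 41 = 1, so (-91/41) = 1.
(-91/41) = 1, so 41 splits.

p splits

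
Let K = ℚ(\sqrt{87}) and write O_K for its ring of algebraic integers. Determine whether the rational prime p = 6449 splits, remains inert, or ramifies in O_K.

split — (6449) = 𝔭₁𝔭₂ with 𝔭₁ ≠ 𝔭₂

d = 87 ≡ 3 (mod 4), so O_K = ℤ[√87] and disc(K) = 4d = 348.
disc(K) = 348 is not divisible by 6449; 6449 is unramified.
(87/6449) = 87^3224 mod 6449 = 1, giving Legendre symbol 1.
Legendre symbol 1 ⇒ 6449 is split.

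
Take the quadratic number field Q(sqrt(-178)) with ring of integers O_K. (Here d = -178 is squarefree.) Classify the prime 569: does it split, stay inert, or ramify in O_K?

Since -178 ≢ 1 mod 4, the ring of integers is ℤ[√-178] with discriminant 4·(-178) = -712.
Since gcd(569, -712) = 1 the prime 569 does not ramify.
(-178/569) = 391^284 mod 569 = 568, giving Legendre symbol -1.
(-178/569) = -1, so 569 is inert.

p is inert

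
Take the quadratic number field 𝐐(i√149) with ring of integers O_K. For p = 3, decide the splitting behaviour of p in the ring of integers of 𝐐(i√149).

d = -149 ≡ 3 (mod 4), so O_K = ℤ[√-149] and disc(K) = 4d = -596.
Since gcd(3, -596) = 1 the prime 3 does not ramify.
Compute (-149/3) via Euler: 1^((3-1)/2) mod 3 = 1, so (-149/3) = 1.
(-149/3) = 1, so 3 splits.

splits completely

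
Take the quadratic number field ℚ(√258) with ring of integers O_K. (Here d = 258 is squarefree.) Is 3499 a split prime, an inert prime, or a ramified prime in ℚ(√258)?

inert — (3499) stays prime in O_K

258 mod 4 = 2, hence disc K = 4·258 = 1032 and O_K = ℤ[√258].
disc(K) = 1032 is not divisible by 3499; 3499 is unramified.
Legendre symbol by Euler's criterion: (258/3499) ≡ 258^1749 ≡ 3498 (mod 3499), i.e. (258/3499) = -1.
(258/3499) = -1, so 3499 is inert.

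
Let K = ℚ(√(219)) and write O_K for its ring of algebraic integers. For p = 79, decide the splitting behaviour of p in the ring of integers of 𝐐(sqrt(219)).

remains prime (inert)

d = 219 ≡ 3 (mod 4), so O_K = ℤ[√219] and disc(K) = 4d = 876.
disc(K) = 876 is not divisible by 79; 79 is unramified.
Compute (219/79) via Euler: 61^((79-1)/2) mod 79 = 78, so (219/79) = -1.
d is a non-residue mod p, hence 79 remains inert in O_K.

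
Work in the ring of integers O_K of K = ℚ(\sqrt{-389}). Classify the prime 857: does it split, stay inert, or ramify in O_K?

d = -389 ≡ 3 (mod 4), so O_K = ℤ[√-389] and disc(K) = 4d = -1556.
857 ∤ -1556, so 857 is unramified.
Euler's criterion: (-389)^428 mod 857 = 1. Thus (-389|857) = 1.
(-389/857) = 1, so 857 splits.

p splits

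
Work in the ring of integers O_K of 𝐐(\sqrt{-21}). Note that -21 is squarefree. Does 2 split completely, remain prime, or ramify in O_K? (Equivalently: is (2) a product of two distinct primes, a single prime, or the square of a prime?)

d = -21 ≡ 3 (mod 4), so O_K = ℤ[√-21] and disc(K) = 4d = -84.
Ramification test: 2 | -84. The prime 2 ramifies in K.

ramified — (2) = 𝔭²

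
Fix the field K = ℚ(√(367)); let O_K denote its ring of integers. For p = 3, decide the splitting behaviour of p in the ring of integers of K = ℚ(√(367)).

367 mod 4 = 3, hence disc K = 4·367 = 1468 and O_K = ℤ[√367].
3 ∤ 1468, so 3 is unramified.
Compute (367/3) via Euler: 1^((3-1)/2) mod 3 = 1, so (367/3) = 1.
Legendre symbol 1 ⇒ 3 is split.

split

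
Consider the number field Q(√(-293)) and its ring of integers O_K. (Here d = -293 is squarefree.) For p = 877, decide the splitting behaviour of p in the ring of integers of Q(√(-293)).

Since -293 ≢ 1 mod 4, the ring of integers is ℤ[√-293] with discriminant 4·(-293) = -1172.
disc(K) = -1172 is not divisible by 877; 877 is unramified.
Euler's criterion: (-293)^438 mod 877 = 876. Thus (-293|877) = -1.
Legendre symbol -1 ⇒ 877 is inert.

inert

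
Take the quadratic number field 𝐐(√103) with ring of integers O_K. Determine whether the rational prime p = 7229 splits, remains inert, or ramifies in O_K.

Since 103 ≢ 1 mod 4, the ring of integers is ℤ[√103] with discriminant 4·103 = 412.
7229 ∤ 412, so 7229 is unramified.
Euler's criterion: 103^3614 mod 7229 = 1. Thus (103|7229) = 1.
(103/7229) = 1, so 7229 splits.

split — (7229) = 𝔭₁𝔭₂ with 𝔭₁ ≠ 𝔭₂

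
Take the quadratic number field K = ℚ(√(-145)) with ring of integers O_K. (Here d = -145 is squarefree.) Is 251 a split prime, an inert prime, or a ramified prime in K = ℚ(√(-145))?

splits completely

-145 mod 4 = 3, hence disc K = 4·(-145) = -580 and O_K = ℤ[√-145].
Since gcd(251, -580) = 1 the prime 251 does not ramify.
Legendre symbol by Euler's criterion: (-145/251) ≡ (-145)^125 ≡ 1 (mod 251), i.e. (-145/251) = 1.
(-145/251) = 1, so 251 splits.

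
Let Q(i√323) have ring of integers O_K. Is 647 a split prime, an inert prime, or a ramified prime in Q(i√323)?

-323 mod 4 = 1, hence disc K = -323 and O_K = ℤ[(1+√-323)/2].
Since gcd(647, -323) = 1 the prime 647 does not ramify.
(-323/647) = 324^323 mod 647 = 1, giving Legendre symbol 1.
(-323/647) = 1, so 647 splits.

split — (647) = 𝔭₁𝔭₂ with 𝔭₁ ≠ 𝔭₂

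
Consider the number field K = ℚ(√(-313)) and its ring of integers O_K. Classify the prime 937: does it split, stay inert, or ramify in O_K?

Since -313 ≢ 1 mod 4, the ring of integers is ℤ[√-313] with discriminant 4·(-313) = -1252.
disc(K) = -1252 is not divisible by 937; 937 is unramified.
Euler's criterion: (-313)^468 mod 937 = 1. Thus (-313|937) = 1.
(-313/937) = 1, so 937 splits.

split — (937) = 𝔭₁𝔭₂ with 𝔭₁ ≠ 𝔭₂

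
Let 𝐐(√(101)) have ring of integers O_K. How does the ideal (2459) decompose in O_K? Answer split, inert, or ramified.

inert

Since 101 ≡ 1 mod 4, the ring of integers is ℤ[(1+√101)/2] with discriminant 101.
2459 ∤ 101, so 2459 is unramified.
(101/2459) = 101^1229 mod 2459 = 2458, giving Legendre symbol -1.
d is a non-residue mod p, hence 2459 remains inert in O_K.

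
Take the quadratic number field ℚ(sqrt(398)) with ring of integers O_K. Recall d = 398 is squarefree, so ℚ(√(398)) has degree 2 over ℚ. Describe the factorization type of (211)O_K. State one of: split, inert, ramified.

remains prime (inert)

d = 398 ≡ 2 (mod 4), so O_K = ℤ[√398] and disc(K) = 4d = 1592.
Since gcd(211, 1592) = 1 the prime 211 does not ramify.
Euler's criterion: 398^105 mod 211 = 210. Thus (398|211) = -1.
(398/211) = -1, so 211 is inert.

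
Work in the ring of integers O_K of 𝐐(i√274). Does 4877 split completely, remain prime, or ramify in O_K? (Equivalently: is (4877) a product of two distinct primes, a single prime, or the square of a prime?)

split — (4877) = 𝔭₁𝔭₂ with 𝔭₁ ≠ 𝔭₂

Since -274 ≢ 1 mod 4, the ring of integers is ℤ[√-274] with discriminant 4·(-274) = -1096.
disc(K) = -1096 is not divisible by 4877; 4877 is unramified.
(-274/4877) = 4603^2438 mod 4877 = 1, giving Legendre symbol 1.
(-274/4877) = 1, so 4877 splits.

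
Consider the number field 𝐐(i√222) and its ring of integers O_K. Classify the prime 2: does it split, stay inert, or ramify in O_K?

ramified

Since -222 ≢ 1 mod 4, the ring of integers is ℤ[√-222] with discriminant 4·(-222) = -888.
Ramification test: 2 | -888. The prime 2 ramifies in K.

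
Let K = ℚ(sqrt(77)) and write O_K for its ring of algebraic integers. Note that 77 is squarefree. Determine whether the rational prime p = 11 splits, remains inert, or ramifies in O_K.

77 mod 4 = 1, hence disc K = 77 and O_K = ℤ[(1+√77)/2].
disc(K) = 77 = 11·7, so p = 11 is ramified.

p ramifies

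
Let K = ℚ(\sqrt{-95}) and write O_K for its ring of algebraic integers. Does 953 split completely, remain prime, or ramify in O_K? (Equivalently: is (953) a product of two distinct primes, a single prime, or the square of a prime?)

-95 mod 4 = 1, hence disc K = -95 and O_K = ℤ[(1+√-95)/2].
disc(K) = -95 is not divisible by 953; 953 is unramified.
Euler's criterion: (-95)^476 mod 953 = 1. Thus (-95|953) = 1.
d is a quadratic residue mod p, hence 953 splits in O_K.

p splits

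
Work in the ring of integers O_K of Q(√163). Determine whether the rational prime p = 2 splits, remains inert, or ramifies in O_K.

ramified — (2) = 𝔭²

Since 163 ≢ 1 mod 4, the ring of integers is ℤ[√163] with discriminant 4·163 = 652.
disc(K) = 652 = 2·326, so p = 2 is ramified.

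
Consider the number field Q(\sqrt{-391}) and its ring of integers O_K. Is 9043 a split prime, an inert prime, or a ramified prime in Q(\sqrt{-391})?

d = -391 ≡ 1 (mod 4), so O_K = ℤ[(1+√-391)/2] and disc(K) = d = -391.
disc(K) = -391 is not divisible by 9043; 9043 is unramified.
Compute (-391/9043) via Euler: 8652^((9043-1)/2) mod 9043 = 1, so (-391/9043) = 1.
Legendre symbol 1 ⇒ 9043 is split.

split — (9043) = 𝔭₁𝔭₂ with 𝔭₁ ≠ 𝔭₂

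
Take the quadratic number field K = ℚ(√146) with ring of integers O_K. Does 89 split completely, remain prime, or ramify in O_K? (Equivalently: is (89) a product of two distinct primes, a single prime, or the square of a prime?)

split

Since 146 ≢ 1 mod 4, the ring of integers is ℤ[√146] with discriminant 4·146 = 584.
disc(K) = 584 is not divisible by 89; 89 is unramified.
Legendre symbol by Euler's criterion: (146/89) ≡ 146^44 ≡ 1 (mod 89), i.e. (146/89) = 1.
Legendre symbol 1 ⇒ 89 is split.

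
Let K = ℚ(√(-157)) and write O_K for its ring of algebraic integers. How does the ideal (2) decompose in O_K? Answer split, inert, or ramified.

-157 mod 4 = 3, hence disc K = 4·(-157) = -628 and O_K = ℤ[√-157].
Ramification test: 2 | -628. The prime 2 ramifies in K.

2 is ramified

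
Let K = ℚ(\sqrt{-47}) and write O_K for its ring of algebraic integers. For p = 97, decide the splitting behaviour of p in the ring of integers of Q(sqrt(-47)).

-47 mod 4 = 1, hence disc K = -47 and O_K = ℤ[(1+√-47)/2].
97 ∤ -47, so 97 is unramified.
(-47/97) = 50^48 mod 97 = 1, giving Legendre symbol 1.
d is a quadratic residue mod p, hence 97 splits in O_K.

split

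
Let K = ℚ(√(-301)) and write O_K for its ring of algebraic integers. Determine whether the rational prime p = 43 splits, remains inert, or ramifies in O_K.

Since -301 ≢ 1 mod 4, the ring of integers is ℤ[√-301] with discriminant 4·(-301) = -1204.
Ramification test: 43 | -1204. The prime 43 ramifies in K.

ramified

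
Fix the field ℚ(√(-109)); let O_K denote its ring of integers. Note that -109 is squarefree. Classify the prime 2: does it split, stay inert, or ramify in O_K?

Since -109 ≢ 1 mod 4, the ring of integers is ℤ[√-109] with discriminant 4·(-109) = -436.
Ramification test: 2 | -436. The prime 2 ramifies in K.

ramified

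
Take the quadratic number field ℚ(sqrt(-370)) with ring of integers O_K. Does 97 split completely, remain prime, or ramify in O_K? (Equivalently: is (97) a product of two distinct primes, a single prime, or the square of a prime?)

97 splits in O_K

d = -370 ≡ 2 (mod 4), so O_K = ℤ[√-370] and disc(K) = 4d = -1480.
disc(K) = -1480 is not divisible by 97; 97 is unramified.
Compute (-370/97) via Euler: 18^((97-1)/2) mod 97 = 1, so (-370/97) = 1.
d is a quadratic residue mod p, hence 97 splits in O_K.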